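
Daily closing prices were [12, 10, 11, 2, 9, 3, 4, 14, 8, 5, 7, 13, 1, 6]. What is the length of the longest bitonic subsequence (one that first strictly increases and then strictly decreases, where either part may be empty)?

inc[i] = longest strictly increasing subsequence ending at i; dec[i] = longest strictly decreasing subsequence starting at i:
i:      1  2  3  4  5  6  7  8  9 10 11 12 13 14
a[i]:  12 10 11  2  9  3  4 14  8  5  7 13  1  6
inc:    1  1  2  1  2  2  3  4  4  4  5  6  1  5
dec:    6  5  5  2  4  2  2  4  3  2  2  2  1  1
Best peak at i=8 (value 14): inc=4, dec=4, length 4+4−1 = 7.

7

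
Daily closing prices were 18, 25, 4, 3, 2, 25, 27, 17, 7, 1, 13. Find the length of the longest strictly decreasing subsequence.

5

Let dp[i] be the longest strictly decreasing subsequence ending at i:
i:      1  2  3  4  5  6  7  8  9 10 11
a[i]:  18 25  4  3  2 25 27 17  7  1 13
dp:     1  1  2  3  4  1  1  2  3  5  3
Maximum is 5.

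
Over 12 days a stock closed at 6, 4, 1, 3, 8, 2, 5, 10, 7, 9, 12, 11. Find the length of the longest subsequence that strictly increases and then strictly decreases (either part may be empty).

7

inc[i] = longest strictly increasing subsequence ending at i; dec[i] = longest strictly decreasing subsequence starting at i:
i:      1  2  3  4  5  6  7  8  9 10 11 12
a[i]:   6  4  1  3  8  2  5 10  7  9 12 11
inc:    1  1  1  2  3  2  3  4  4  5  6  6
dec:    4  3  1  2  2  1  1  2  1  1  2  1
Best peak at i=11 (value 12): inc=6, dec=2, length 6+2−1 = 7.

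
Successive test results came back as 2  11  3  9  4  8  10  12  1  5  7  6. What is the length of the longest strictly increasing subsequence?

6

Let dp[i] be the length of the longest such subsequence ending at index i:
i:      1  2  3  4  5  6  7  8  9 10 11 12
a[i]:   2 11  3  9  4  8 10 12  1  5  7  6
dp:     1  2  2  3  3  4  5  6  1  4  5  5
Maximum dp value is 6.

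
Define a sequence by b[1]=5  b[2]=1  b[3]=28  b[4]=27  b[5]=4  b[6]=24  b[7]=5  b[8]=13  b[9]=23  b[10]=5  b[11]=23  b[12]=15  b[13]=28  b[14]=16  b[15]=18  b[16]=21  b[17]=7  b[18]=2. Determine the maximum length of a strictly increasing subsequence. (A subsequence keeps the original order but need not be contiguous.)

Track the smallest tail for each achievable length (strict):
5 → extends → [5]
1 → replaces 5 → [1]
28 → extends → [1, 28]
27 → replaces 28 → [1, 27]
4 → replaces 27 → [1, 4]
24 → extends → [1, 4, 24]
5 → replaces 24 → [1, 4, 5]
13 → extends → [1, 4, 5, 13]
23 → extends → [1, 4, 5, 13, 23]
5 → already a tail → [1, 4, 5, 13, 23]
23 → already a tail → [1, 4, 5, 13, 23]
15 → replaces 23 → [1, 4, 5, 13, 15]
28 → extends → [1, 4, 5, 13, 15, 28]
16 → replaces 28 → [1, 4, 5, 13, 15, 16]
18 → extends → [1, 4, 5, 13, 15, 16, 18]
21 → extends → [1, 4, 5, 13, 15, 16, 18, 21]
7 → replaces 13 → [1, 4, 5, 7, 15, 16, 18, 21]
2 → replaces 4 → [1, 2, 5, 7, 15, 16, 18, 21]
Eight tails, so the longest strictly increasing subsequence has length 8 (e.g. 1, 4, 5, 13, 15, 16, 18, 21).

8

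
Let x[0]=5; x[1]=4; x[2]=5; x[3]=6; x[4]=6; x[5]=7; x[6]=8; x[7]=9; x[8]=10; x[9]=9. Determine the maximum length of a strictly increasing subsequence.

Track the smallest tail for each achievable length (strict):
5 → extends → [5]
4 → replaces 5 → [4]
5 → extends → [4, 5]
6 → extends → [4, 5, 6]
6 → already a tail → [4, 5, 6]
7 → extends → [4, 5, 6, 7]
8 → extends → [4, 5, 6, 7, 8]
9 → extends → [4, 5, 6, 7, 8, 9]
10 → extends → [4, 5, 6, 7, 8, 9, 10]
9 → already a tail → [4, 5, 6, 7, 8, 9, 10]
Seven tails, so the longest strictly increasing subsequence has length 7 (e.g. 4, 5, 6, 7, 8, 9, 10).

7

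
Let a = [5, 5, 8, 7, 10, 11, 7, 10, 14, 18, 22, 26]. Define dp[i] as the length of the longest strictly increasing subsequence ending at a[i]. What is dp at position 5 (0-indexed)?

dp[i] = 1 + max{dp[j] : j<i, a[j]<a[i]} (or 1 if no such j):
i:      0  1  2  3  4  5  6  7  8  9 10 11
a[i]:   5  5  8  7 10 11  7 10 14 18 22 26
dp:     1  1  2  2  3  4  2  3  5  6  7  8
At index 5 the value is 4.

4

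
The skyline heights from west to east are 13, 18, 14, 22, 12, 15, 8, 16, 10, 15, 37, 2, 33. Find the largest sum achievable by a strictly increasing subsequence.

95

Let S[i] be the best sum of a strictly increasing subsequence ending at i:
i:      1  2  3  4  5  6  7  8  9 10 11 12 13
a[i]:  13 18 14 22 12 15  8 16 10 15 37  2 33
S:     13 31 27 53 12 42  8 58 18 42 95  2 91
Maximum is 95 (e.g. 13 + 14 + 15 + 16 + 37).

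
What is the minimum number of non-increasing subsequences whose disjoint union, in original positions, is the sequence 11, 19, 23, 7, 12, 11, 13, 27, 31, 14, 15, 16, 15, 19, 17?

7

Place each on the leftmost legal pile:
11 → new pile 1 (tops now [11])
19 → new pile 2 (tops now [11, 19])
23 → new pile 3 (tops now [11, 19, 23])
7 → pile 1 (tops now [7, 19, 23])
12 → pile 2 (tops now [7, 12, 23])
11 → pile 2 (tops now [7, 11, 23])
13 → pile 3 (tops now [7, 11, 13])
27 → new pile 4 (tops now [7, 11, 13, 27])
31 → new pile 5 (tops now [7, 11, 13, 27, 31])
14 → pile 4 (tops now [7, 11, 13, 14, 31])
15 → pile 5 (tops now [7, 11, 13, 14, 15])
16 → new pile 6 (tops now [7, 11, 13, 14, 15, 16])
15 → pile 5 (tops now [7, 11, 13, 14, 15, 16])
19 → new pile 7 (tops now [7, 11, 13, 14, 15, 16, 19])
17 → pile 7 (tops now [7, 11, 13, 14, 15, 16, 17])
Seven piles.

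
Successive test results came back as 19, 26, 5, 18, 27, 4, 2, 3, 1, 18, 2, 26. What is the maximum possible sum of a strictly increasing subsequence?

72

Let S[i] be the best sum of a strictly increasing subsequence ending at i:
i:      1  2  3  4  5  6  7  8  9 10 11 12
a[i]:  19 26  5 18 27  4  2  3  1 18  2 26
S:     19 45  5 23 72  4  2  5  1 23  3 49
Maximum is 72 (e.g. 19 + 26 + 27).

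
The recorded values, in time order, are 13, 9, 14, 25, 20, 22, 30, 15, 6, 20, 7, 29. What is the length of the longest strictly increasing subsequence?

Track the smallest tail for each achievable length (strict):
13 → extends → [13]
9 → replaces 13 → [9]
14 → extends → [9, 14]
25 → extends → [9, 14, 25]
20 → replaces 25 → [9, 14, 20]
22 → extends → [9, 14, 20, 22]
30 → extends → [9, 14, 20, 22, 30]
15 → replaces 20 → [9, 14, 15, 22, 30]
6 → replaces 9 → [6, 14, 15, 22, 30]
20 → replaces 22 → [6, 14, 15, 20, 30]
7 → replaces 14 → [6, 7, 15, 20, 30]
29 → replaces 30 → [6, 7, 15, 20, 29]
Five tails, so the longest strictly increasing subsequence has length 5 (e.g. 13, 14, 20, 22, 30).

5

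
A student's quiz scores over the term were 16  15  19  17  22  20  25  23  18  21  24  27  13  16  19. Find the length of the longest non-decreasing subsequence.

Track the smallest tail for each achievable length (allowing ties):
16 → extends → [16]
15 → replaces 16 → [15]
19 → extends → [15, 19]
17 → replaces 19 → [15, 17]
22 → extends → [15, 17, 22]
20 → replaces 22 → [15, 17, 20]
25 → extends → [15, 17, 20, 25]
23 → replaces 25 → [15, 17, 20, 23]
18 → replaces 20 → [15, 17, 18, 23]
21 → replaces 23 → [15, 17, 18, 21]
24 → extends → [15, 17, 18, 21, 24]
27 → extends → [15, 17, 18, 21, 24, 27]
13 → replaces 15 → [13, 17, 18, 21, 24, 27]
16 → replaces 17 → [13, 16, 18, 21, 24, 27]
19 → replaces 21 → [13, 16, 18, 19, 24, 27]
Six tails, so the longest non-decreasing subsequence has length 6 (e.g. 16, 19, 22, 23, 24, 27).

6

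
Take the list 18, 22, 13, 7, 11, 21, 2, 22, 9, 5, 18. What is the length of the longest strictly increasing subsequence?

4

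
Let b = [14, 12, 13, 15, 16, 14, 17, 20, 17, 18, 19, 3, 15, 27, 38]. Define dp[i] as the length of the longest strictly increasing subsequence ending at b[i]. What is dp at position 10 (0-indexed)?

dp[i] = 1 + max{dp[j] : j<i, b[j]<b[i]} (or 1 if no such j):
i:      0  1  2  3  4  5  6  7  8  9 10 11 12 13 14
b[i]:  14 12 13 15 16 14 17 20 17 18 19  3 15 27 38
dp:     1  1  2  3  4  3  5  6  5  6  7  1  4  8  9
At index 10 the value is 7.

7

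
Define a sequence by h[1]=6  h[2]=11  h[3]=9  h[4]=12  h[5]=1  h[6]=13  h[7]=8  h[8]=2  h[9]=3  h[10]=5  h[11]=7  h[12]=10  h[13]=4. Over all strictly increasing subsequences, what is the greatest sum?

Let S[i] be the best sum of a strictly increasing subsequence ending at i:
i:      1  2  3  4  5  6  7  8  9 10 11 12 13
h[i]:   6 11  9 12  1 13  8  2  3  5  7 10  4
S:      6 17 15 29  1 42 14  3  6 11 18 28 10
Maximum is 42 (e.g. 6 + 11 + 12 + 13).

42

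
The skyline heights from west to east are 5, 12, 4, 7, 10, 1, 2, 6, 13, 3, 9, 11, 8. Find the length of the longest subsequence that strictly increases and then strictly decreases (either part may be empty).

inc[i] = longest strictly increasing subsequence ending at i; dec[i] = longest strictly decreasing subsequence starting at i:
i:      1  2  3  4  5  6  7  8  9 10 11 12 13
a[i]:   5 12  4  7 10  1  2  6 13  3  9 11  8
inc:    1  2  1  2  3  1  2  3  4  3  4  5  4
dec:    3  4  2  3  3  1  1  2  3  1  2  2  1
Best peak at i=9 (value 13): inc=4, dec=3, length 4+3−1 = 6.

6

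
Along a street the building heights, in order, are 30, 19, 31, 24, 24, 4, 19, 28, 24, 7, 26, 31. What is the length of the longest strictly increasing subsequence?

Let dp[i] be the length of the longest such subsequence ending at index i:
i:      1  2  3  4  5  6  7  8  9 10 11 12
a[i]:  30 19 31 24 24  4 19 28 24  7 26 31
dp:     1  1  2  2  2  1  2  3  3  2  4  5
Maximum dp value is 5.

5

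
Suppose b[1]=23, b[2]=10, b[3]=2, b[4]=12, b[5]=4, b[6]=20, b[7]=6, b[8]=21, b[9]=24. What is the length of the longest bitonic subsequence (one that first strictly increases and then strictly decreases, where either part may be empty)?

5

inc[i] = longest strictly increasing subsequence ending at i; dec[i] = longest strictly decreasing subsequence starting at i:
i:      1  2  3  4  5  6  7  8  9
b[i]:  23 10  2 12  4 20  6 21 24
inc:    1  1  1  2  2  3  3  4  5
dec:    3  2  1  2  1  2  1  1  1
Best peak at i=9 (value 24): inc=5, dec=1, length 5+1−1 = 5.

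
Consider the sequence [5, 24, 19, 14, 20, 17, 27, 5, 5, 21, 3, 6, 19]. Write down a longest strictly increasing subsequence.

Patience tails give the LIS length; then backtrack through the dp parents:
5 → extends → [5]
24 → extends → [5, 24]
19 → replaces 24 → [5, 19]
14 → replaces 19 → [5, 14]
20 → extends → [5, 14, 20]
17 → replaces 20 → [5, 14, 17]
27 → extends → [5, 14, 17, 27]
5 → already a tail → [5, 14, 17, 27]
5 → already a tail → [5, 14, 17, 27]
21 → replaces 27 → [5, 14, 17, 21]
3 → replaces 5 → [3, 14, 17, 21]
6 → replaces 14 → [3, 6, 17, 21]
19 → replaces 21 → [3, 6, 17, 19]
Length 4; one witness is 5, 19, 20, 27.

5, 19, 20, 27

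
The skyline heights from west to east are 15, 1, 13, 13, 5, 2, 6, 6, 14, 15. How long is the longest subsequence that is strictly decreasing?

4

Let dp[i] be the longest strictly decreasing subsequence ending at i:
i:      1  2  3  4  5  6  7  8  9 10
a[i]:  15  1 13 13  5  2  6  6 14 15
dp:     1  2  2  2  3  4  3  3  2  1
Maximum is 4.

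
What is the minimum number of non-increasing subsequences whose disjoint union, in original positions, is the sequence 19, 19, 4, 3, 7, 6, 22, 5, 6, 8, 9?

Place each on the leftmost legal pile:
19 → new pile 1 (tops now [19])
19 → pile 1 (tops now [19])
4 → pile 1 (tops now [4])
3 → pile 1 (tops now [3])
7 → new pile 2 (tops now [3, 7])
6 → pile 2 (tops now [3, 6])
22 → new pile 3 (tops now [3, 6, 22])
5 → pile 2 (tops now [3, 5, 22])
6 → pile 3 (tops now [3, 5, 6])
8 → new pile 4 (tops now [3, 5, 6, 8])
9 → new pile 5 (tops now [3, 5, 6, 8, 9])
Five piles.

5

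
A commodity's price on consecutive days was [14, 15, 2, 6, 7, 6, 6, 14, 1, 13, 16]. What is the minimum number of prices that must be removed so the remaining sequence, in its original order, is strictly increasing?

Fewest deletions = n − (longest strictly increasing subsequence).
i:      1  2  3  4  5  6  7  8  9 10 11
a[i]:  14 15  2  6  7  6  6 14  1 13 16
dp:     1  2  1  2  3  2  2  4  1  4  5
max dp = 5, so deletions = 11 − 5 = 6.

6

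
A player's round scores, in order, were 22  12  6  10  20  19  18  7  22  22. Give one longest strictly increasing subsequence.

Patience tails give the LIS length; then backtrack through the dp parents:
22 → extends → [22]
12 → replaces 22 → [12]
6 → replaces 12 → [6]
10 → extends → [6, 10]
20 → extends → [6, 10, 20]
19 → replaces 20 → [6, 10, 19]
18 → replaces 19 → [6, 10, 18]
7 → replaces 10 → [6, 7, 18]
22 → extends → [6, 7, 18, 22]
22 → already a tail → [6, 7, 18, 22]
Length 4; one witness is 6, 10, 20, 22.

6, 10, 20, 22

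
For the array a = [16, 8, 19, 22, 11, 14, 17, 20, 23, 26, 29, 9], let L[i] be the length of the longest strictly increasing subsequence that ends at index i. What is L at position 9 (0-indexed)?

7

dp[i] = 1 + max{dp[j] : j<i, a[j]<a[i]} (or 1 if no such j):
i:      0  1  2  3  4  5  6  7  8  9 10 11
a[i]:  16  8 19 22 11 14 17 20 23 26 29  9
dp:     1  1  2  3  2  3  4  5  6  7  8  2
At index 9 the value is 7.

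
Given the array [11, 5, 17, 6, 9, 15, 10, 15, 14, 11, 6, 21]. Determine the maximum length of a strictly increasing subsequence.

6

Track the smallest tail for each achievable length (strict):
11 → extends → [11]
5 → replaces 11 → [5]
17 → extends → [5, 17]
6 → replaces 17 → [5, 6]
9 → extends → [5, 6, 9]
15 → extends → [5, 6, 9, 15]
10 → replaces 15 → [5, 6, 9, 10]
15 → extends → [5, 6, 9, 10, 15]
14 → replaces 15 → [5, 6, 9, 10, 14]
11 → replaces 14 → [5, 6, 9, 10, 11]
6 → already a tail → [5, 6, 9, 10, 11]
21 → extends → [5, 6, 9, 10, 11, 21]
Six tails, so the longest strictly increasing subsequence has length 6 (e.g. 5, 6, 9, 10, 15, 21).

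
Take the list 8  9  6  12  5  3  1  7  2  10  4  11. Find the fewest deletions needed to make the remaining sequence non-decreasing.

8

Fewest deletions = n − (longest non-decreasing subsequence).
Patience tails:
8 → extends → [8]
9 → extends → [8, 9]
6 → replaces 8 → [6, 9]
12 → extends → [6, 9, 12]
5 → replaces 6 → [5, 9, 12]
3 → replaces 5 → [3, 9, 12]
1 → replaces 3 → [1, 9, 12]
7 → replaces 9 → [1, 7, 12]
2 → replaces 7 → [1, 2, 12]
10 → replaces 12 → [1, 2, 10]
4 → replaces 10 → [1, 2, 4]
11 → extends → [1, 2, 4, 11]
Longest non-decreasing subsequence has length 4, so deletions = 12 − 4 = 8.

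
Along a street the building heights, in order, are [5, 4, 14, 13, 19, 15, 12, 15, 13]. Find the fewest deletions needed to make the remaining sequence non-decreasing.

5

Fewest deletions = n − (longest non-decreasing subsequence).
i:      1  2  3  4  5  6  7  8  9
a[i]:   5  4 14 13 19 15 12 15 13
dp:     1  1  2  2  3  3  2  4  3
max dp = 4, so deletions = 9 − 4 = 5.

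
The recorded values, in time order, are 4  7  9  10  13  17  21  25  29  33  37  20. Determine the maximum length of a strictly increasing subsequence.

Let dp[i] be the length of the longest such subsequence ending at index i:
i:      1  2  3  4  5  6  7  8  9 10 11 12
a[i]:   4  7  9 10 13 17 21 25 29 33 37 20
dp:     1  2  3  4  5  6  7  8  9 10 11  7
Maximum dp value is 11.

11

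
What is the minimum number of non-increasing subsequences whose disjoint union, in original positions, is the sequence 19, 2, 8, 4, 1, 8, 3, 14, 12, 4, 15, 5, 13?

5

The minimum number of non-increasing subsequences covering a sequence equals the length of its longest strictly increasing subsequence.
LIS length is 5 (e.g. 2, 4, 8, 14, 15), so 5 piles are needed.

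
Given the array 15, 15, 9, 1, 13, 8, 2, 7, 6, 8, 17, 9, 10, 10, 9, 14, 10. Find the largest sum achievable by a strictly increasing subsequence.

Let S[i] be the best sum of a strictly increasing subsequence ending at i:
i:      1  2  3  4  5  6  7  8  9 10 11 12 13 14 15 16 17
a[i]:  15 15  9  1 13  8  2  7  6  8 17  9 10 10  9 14 10
S:     15 15  9  1 22  9  3 10  9 18 39 27 37 37 27 51 37
Maximum is 51 (e.g. 1 + 2 + 7 + 8 + 9 + 10 + 14).

51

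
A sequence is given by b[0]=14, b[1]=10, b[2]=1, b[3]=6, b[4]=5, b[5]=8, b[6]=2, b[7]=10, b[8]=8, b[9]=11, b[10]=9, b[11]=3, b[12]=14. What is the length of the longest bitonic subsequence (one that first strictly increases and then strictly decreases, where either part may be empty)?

7

inc[i] = longest strictly increasing subsequence ending at i; dec[i] = longest strictly decreasing subsequence starting at i:
i:      0  1  2  3  4  5  6  7  8  9 10 11 12
b[i]:  14 10  1  6  5  8  2 10  8 11  9  3 14
inc:    1  1  1  2  2  3  2  4  3  5  4  3  6
dec:    5  4  1  3  2  2  1  3  2  3  2  1  1
Best peak at i=9 (value 11): inc=5, dec=3, length 5+3−1 = 7.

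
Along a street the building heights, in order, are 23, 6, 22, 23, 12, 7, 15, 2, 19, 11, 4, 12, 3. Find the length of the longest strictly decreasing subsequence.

Let dp[i] be the longest strictly decreasing subsequence ending at i:
i:      1  2  3  4  5  6  7  8  9 10 11 12 13
a[i]:  23  6 22 23 12  7 15  2 19 11  4 12  3
dp:     1  2  2  1  3  4  3  5  3  4  5  4  6
Maximum is 6.

6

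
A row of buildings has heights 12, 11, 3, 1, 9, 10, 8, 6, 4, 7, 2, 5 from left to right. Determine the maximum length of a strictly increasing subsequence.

Track the smallest tail for each achievable length (strict):
12 → extends → [12]
11 → replaces 12 → [11]
3 → replaces 11 → [3]
1 → replaces 3 → [1]
9 → extends → [1, 9]
10 → extends → [1, 9, 10]
8 → replaces 9 → [1, 8, 10]
6 → replaces 8 → [1, 6, 10]
4 → replaces 6 → [1, 4, 10]
7 → replaces 10 → [1, 4, 7]
2 → replaces 4 → [1, 2, 7]
5 → replaces 7 → [1, 2, 5]
Three tails, so the longest strictly increasing subsequence has length 3 (e.g. 3, 9, 10).

3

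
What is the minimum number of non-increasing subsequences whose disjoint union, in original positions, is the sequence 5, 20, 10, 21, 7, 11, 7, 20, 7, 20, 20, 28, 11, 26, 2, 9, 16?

5

The minimum number of non-increasing subsequences covering a sequence equals the length of its longest strictly increasing subsequence.
LIS length is 5 (e.g. 5, 10, 11, 20, 28), so 5 piles are needed.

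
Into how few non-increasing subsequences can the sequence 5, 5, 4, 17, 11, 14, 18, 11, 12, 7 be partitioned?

Place each on the leftmost legal pile:
5 → new pile 1 (tops now [5])
5 → pile 1 (tops now [5])
4 → pile 1 (tops now [4])
17 → new pile 2 (tops now [4, 17])
11 → pile 2 (tops now [4, 11])
14 → new pile 3 (tops now [4, 11, 14])
18 → new pile 4 (tops now [4, 11, 14, 18])
11 → pile 2 (tops now [4, 11, 14, 18])
12 → pile 3 (tops now [4, 11, 12, 18])
7 → pile 2 (tops now [4, 7, 12, 18])
Four piles.

4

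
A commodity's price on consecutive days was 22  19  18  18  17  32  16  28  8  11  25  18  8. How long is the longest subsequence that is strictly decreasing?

7

Negate each value so 'decreasing' becomes 'increasing', then run patience tails on the negated sequence:
-22 → extends → [-22]
-19 → extends → [-22, -19]
-18 → extends → [-22, -19, -18]
-18 → already a tail → [-22, -19, -18]
-17 → extends → [-22, -19, -18, -17]
-32 → replaces -22 → [-32, -19, -18, -17]
-16 → extends → [-32, -19, -18, -17, -16]
-28 → replaces -19 → [-32, -28, -18, -17, -16]
-8 → extends → [-32, -28, -18, -17, -16, -8]
-11 → replaces -8 → [-32, -28, -18, -17, -16, -11]
-25 → replaces -18 → [-32, -28, -25, -17, -16, -11]
-18 → replaces -17 → [-32, -28, -25, -18, -16, -11]
-8 → extends → [-32, -28, -25, -18, -16, -11, -8]
Seven tails, so the longest strictly decreasing subsequence of the original has length 7.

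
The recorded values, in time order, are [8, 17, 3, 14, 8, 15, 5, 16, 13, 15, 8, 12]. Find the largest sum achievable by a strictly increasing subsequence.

53

Let S[i] be the best sum of a strictly increasing subsequence ending at i:
i:      1  2  3  4  5  6  7  8  9 10 11 12
a[i]:   8 17  3 14  8 15  5 16 13 15  8 12
S:      8 25  3 22 11 37  8 53 24 39 16 28
Maximum is 53 (e.g. 8 + 14 + 15 + 16).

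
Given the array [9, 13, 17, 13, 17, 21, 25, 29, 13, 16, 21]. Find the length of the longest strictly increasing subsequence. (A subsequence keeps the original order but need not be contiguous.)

6

Track the smallest tail for each achievable length (strict):
9 → extends → [9]
13 → extends → [9, 13]
17 → extends → [9, 13, 17]
13 → already a tail → [9, 13, 17]
17 → already a tail → [9, 13, 17]
21 → extends → [9, 13, 17, 21]
25 → extends → [9, 13, 17, 21, 25]
29 → extends → [9, 13, 17, 21, 25, 29]
13 → already a tail → [9, 13, 17, 21, 25, 29]
16 → replaces 17 → [9, 13, 16, 21, 25, 29]
21 → already a tail → [9, 13, 16, 21, 25, 29]
Six tails, so the longest strictly increasing subsequence has length 6 (e.g. 9, 13, 17, 21, 25, 29).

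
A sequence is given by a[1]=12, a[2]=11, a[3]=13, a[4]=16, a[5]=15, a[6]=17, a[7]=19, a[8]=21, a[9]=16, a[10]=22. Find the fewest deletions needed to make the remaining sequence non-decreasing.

3

Fewest deletions = n − (longest non-decreasing subsequence).
Patience tails:
12 → extends → [12]
11 → replaces 12 → [11]
13 → extends → [11, 13]
16 → extends → [11, 13, 16]
15 → replaces 16 → [11, 13, 15]
17 → extends → [11, 13, 15, 17]
19 → extends → [11, 13, 15, 17, 19]
21 → extends → [11, 13, 15, 17, 19, 21]
16 → replaces 17 → [11, 13, 15, 16, 19, 21]
22 → extends → [11, 13, 15, 16, 19, 21, 22]
Longest non-decreasing subsequence has length 7, so deletions = 10 − 7 = 3.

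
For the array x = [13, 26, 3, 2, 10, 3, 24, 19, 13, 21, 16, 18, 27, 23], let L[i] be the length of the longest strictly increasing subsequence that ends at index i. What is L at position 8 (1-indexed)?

dp[i] = 1 + max{dp[j] : j<i, x[j]<x[i]} (or 1 if no such j):
i:      1  2  3  4  5  6  7  8  9 10 11 12 13 14
x[i]:  13 26  3  2 10  3 24 19 13 21 16 18 27 23
dp:     1  2  1  1  2  2  3  3  3  4  4  5  6  6
At index 8 the value is 3.

3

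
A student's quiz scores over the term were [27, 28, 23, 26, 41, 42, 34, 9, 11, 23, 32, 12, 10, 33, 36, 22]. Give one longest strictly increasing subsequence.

Patience tails give the LIS length; then backtrack through the dp parents:
27 → extends → [27]
28 → extends → [27, 28]
23 → replaces 27 → [23, 28]
26 → replaces 28 → [23, 26]
41 → extends → [23, 26, 41]
42 → extends → [23, 26, 41, 42]
34 → replaces 41 → [23, 26, 34, 42]
9 → replaces 23 → [9, 26, 34, 42]
11 → replaces 26 → [9, 11, 34, 42]
23 → replaces 34 → [9, 11, 23, 42]
32 → replaces 42 → [9, 11, 23, 32]
12 → replaces 23 → [9, 11, 12, 32]
10 → replaces 11 → [9, 10, 12, 32]
33 → extends → [9, 10, 12, 32, 33]
36 → extends → [9, 10, 12, 32, 33, 36]
22 → replaces 32 → [9, 10, 12, 22, 33, 36]
Length 6; one witness is 9, 11, 23, 32, 33, 36.

9, 11, 23, 32, 33, 36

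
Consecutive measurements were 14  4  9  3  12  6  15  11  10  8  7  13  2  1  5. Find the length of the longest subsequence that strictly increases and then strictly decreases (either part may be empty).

10

inc[i] = longest strictly increasing subsequence ending at i; dec[i] = longest strictly decreasing subsequence starting at i:
i:      1  2  3  4  5  6  7  8  9 10 11 12 13 14 15
a[i]:  14  4  9  3 12  6 15 11 10  8  7 13  2  1  5
inc:    1  1  2  1  3  2  4  3  3  3  3  4  1  1  2
dec:    8  4  5  3  7  3  7  6  5  4  3  3  2  1  1
Best peak at i=7 (value 15): inc=4, dec=7, length 4+7−1 = 10.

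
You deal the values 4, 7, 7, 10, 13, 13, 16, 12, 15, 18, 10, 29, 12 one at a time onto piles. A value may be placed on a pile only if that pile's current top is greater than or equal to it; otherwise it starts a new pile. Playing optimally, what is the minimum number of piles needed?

7

Place each on the leftmost legal pile:
4 → new pile 1 (tops now [4])
7 → new pile 2 (tops now [4, 7])
7 → pile 2 (tops now [4, 7])
10 → new pile 3 (tops now [4, 7, 10])
13 → new pile 4 (tops now [4, 7, 10, 13])
13 → pile 4 (tops now [4, 7, 10, 13])
16 → new pile 5 (tops now [4, 7, 10, 13, 16])
12 → pile 4 (tops now [4, 7, 10, 12, 16])
15 → pile 5 (tops now [4, 7, 10, 12, 15])
18 → new pile 6 (tops now [4, 7, 10, 12, 15, 18])
10 → pile 3 (tops now [4, 7, 10, 12, 15, 18])
29 → new pile 7 (tops now [4, 7, 10, 12, 15, 18, 29])
12 → pile 4 (tops now [4, 7, 10, 12, 15, 18, 29])
Seven piles.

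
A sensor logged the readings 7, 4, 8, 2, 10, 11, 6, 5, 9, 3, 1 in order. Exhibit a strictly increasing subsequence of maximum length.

Patience tails give the LIS length; then backtrack through the dp parents:
7 → extends → [7]
4 → replaces 7 → [4]
8 → extends → [4, 8]
2 → replaces 4 → [2, 8]
10 → extends → [2, 8, 10]
11 → extends → [2, 8, 10, 11]
6 → replaces 8 → [2, 6, 10, 11]
5 → replaces 6 → [2, 5, 10, 11]
9 → replaces 10 → [2, 5, 9, 11]
3 → replaces 5 → [2, 3, 9, 11]
1 → replaces 2 → [1, 3, 9, 11]
Length 4; one witness is 7, 8, 10, 11.

7, 8, 10, 11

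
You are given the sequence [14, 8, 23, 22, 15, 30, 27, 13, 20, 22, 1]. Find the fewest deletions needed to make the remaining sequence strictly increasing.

7

Fewest deletions = n − (longest strictly increasing subsequence).
i:      1  2  3  4  5  6  7  8  9 10 11
a[i]:  14  8 23 22 15 30 27 13 20 22  1
dp:     1  1  2  2  2  3  3  2  3  4  1
max dp = 4, so deletions = 11 − 4 = 7.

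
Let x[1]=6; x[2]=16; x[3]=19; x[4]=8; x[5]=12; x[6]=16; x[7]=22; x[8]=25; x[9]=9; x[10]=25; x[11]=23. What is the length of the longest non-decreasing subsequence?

7

Track the smallest tail for each achievable length (allowing ties):
6 → extends → [6]
16 → extends → [6, 16]
19 → extends → [6, 16, 19]
8 → replaces 16 → [6, 8, 19]
12 → replaces 19 → [6, 8, 12]
16 → extends → [6, 8, 12, 16]
22 → extends → [6, 8, 12, 16, 22]
25 → extends → [6, 8, 12, 16, 22, 25]
9 → replaces 12 → [6, 8, 9, 16, 22, 25]
25 → extends → [6, 8, 9, 16, 22, 25, 25]
23 → replaces 25 → [6, 8, 9, 16, 22, 23, 25]
Seven tails, so the longest non-decreasing subsequence has length 7 (e.g. 6, 8, 12, 16, 22, 25, 25).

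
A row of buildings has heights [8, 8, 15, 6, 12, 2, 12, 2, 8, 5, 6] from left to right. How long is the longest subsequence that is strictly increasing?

Track the smallest tail for each achievable length (strict):
8 → extends → [8]
8 → already a tail → [8]
15 → extends → [8, 15]
6 → replaces 8 → [6, 15]
12 → replaces 15 → [6, 12]
2 → replaces 6 → [2, 12]
12 → already a tail → [2, 12]
2 → already a tail → [2, 12]
8 → replaces 12 → [2, 8]
5 → replaces 8 → [2, 5]
6 → extends → [2, 5, 6]
Three tails, so the longest strictly increasing subsequence has length 3 (e.g. 2, 5, 6).

3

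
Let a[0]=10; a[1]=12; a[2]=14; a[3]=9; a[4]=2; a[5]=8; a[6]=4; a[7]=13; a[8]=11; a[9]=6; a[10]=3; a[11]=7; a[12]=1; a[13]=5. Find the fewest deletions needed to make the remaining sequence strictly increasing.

Fewest deletions = n − (longest strictly increasing subsequence).
Patience tails:
10 → extends → [10]
12 → extends → [10, 12]
14 → extends → [10, 12, 14]
9 → replaces 10 → [9, 12, 14]
2 → replaces 9 → [2, 12, 14]
8 → replaces 12 → [2, 8, 14]
4 → replaces 8 → [2, 4, 14]
13 → replaces 14 → [2, 4, 13]
11 → replaces 13 → [2, 4, 11]
6 → replaces 11 → [2, 4, 6]
3 → replaces 4 → [2, 3, 6]
7 → extends → [2, 3, 6, 7]
1 → replaces 2 → [1, 3, 6, 7]
5 → replaces 6 → [1, 3, 5, 7]
Longest strictly increasing subsequence has length 4, so deletions = 14 − 4 = 10.

10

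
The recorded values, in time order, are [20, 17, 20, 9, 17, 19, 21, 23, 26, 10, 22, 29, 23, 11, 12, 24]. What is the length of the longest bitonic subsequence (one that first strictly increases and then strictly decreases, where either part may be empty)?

inc[i] = longest strictly increasing subsequence ending at i; dec[i] = longest strictly decreasing subsequence starting at i:
i:      1  2  3  4  5  6  7  8  9 10 11 12 13 14 15 16
a[i]:  20 17 20  9 17 19 21 23 26 10 22 29 23 11 12 24
inc:    1  1  2  1  2  3  4  5  6  2  5  7  6  3  4  7
dec:    3  2  3  1  2  2  2  3  3  1  2  3  2  1  1  1
Best peak at i=12 (value 29): inc=7, dec=3, length 7+3−1 = 9.

9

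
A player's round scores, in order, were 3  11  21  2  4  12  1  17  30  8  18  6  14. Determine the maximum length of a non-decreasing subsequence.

Track the smallest tail for each achievable length (allowing ties):
3 → extends → [3]
11 → extends → [3, 11]
21 → extends → [3, 11, 21]
2 → replaces 3 → [2, 11, 21]
4 → replaces 11 → [2, 4, 21]
12 → replaces 21 → [2, 4, 12]
1 → replaces 2 → [1, 4, 12]
17 → extends → [1, 4, 12, 17]
30 → extends → [1, 4, 12, 17, 30]
8 → replaces 12 → [1, 4, 8, 17, 30]
18 → replaces 30 → [1, 4, 8, 17, 18]
6 → replaces 8 → [1, 4, 6, 17, 18]
14 → replaces 17 → [1, 4, 6, 14, 18]
Five tails, so the longest non-decreasing subsequence has length 5 (e.g. 3, 11, 12, 17, 30).

5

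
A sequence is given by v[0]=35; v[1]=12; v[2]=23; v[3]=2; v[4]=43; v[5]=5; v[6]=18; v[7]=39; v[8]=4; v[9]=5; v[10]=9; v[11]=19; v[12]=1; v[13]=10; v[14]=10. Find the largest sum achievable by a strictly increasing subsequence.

Let S[i] be the best sum of a strictly increasing subsequence ending at i:
i:      0  1  2  3  4  5  6  7  8  9 10 11 12 13 14
v[i]:  35 12 23  2 43  5 18 39  4  5  9 19  1 10 10
S:     35 12 35  2 78  7 30 74  6 11 20 49  1 30 30
Maximum is 78 (e.g. 12 + 23 + 43).

78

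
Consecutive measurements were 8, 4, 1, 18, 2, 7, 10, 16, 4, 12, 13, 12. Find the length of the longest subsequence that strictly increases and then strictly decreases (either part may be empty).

inc[i] = longest strictly increasing subsequence ending at i; dec[i] = longest strictly decreasing subsequence starting at i:
i:      1  2  3  4  5  6  7  8  9 10 11 12
a[i]:   8  4  1 18  2  7 10 16  4 12 13 12
inc:    1  1  1  2  2  3  4  5  3  5  6  5
dec:    3  2  1  4  1  2  2  3  1  1  2  1
Best peak at i=8 (value 16): inc=5, dec=3, length 5+3−1 = 7.

7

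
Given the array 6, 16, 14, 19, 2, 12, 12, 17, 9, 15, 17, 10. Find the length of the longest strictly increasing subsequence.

4

Track the smallest tail for each achievable length (strict):
6 → extends → [6]
16 → extends → [6, 16]
14 → replaces 16 → [6, 14]
19 → extends → [6, 14, 19]
2 → replaces 6 → [2, 14, 19]
12 → replaces 14 → [2, 12, 19]
12 → already a tail → [2, 12, 19]
17 → replaces 19 → [2, 12, 17]
9 → replaces 12 → [2, 9, 17]
15 → replaces 17 → [2, 9, 15]
17 → extends → [2, 9, 15, 17]
10 → replaces 15 → [2, 9, 10, 17]
Four tails, so the longest strictly increasing subsequence has length 4 (e.g. 6, 14, 15, 17).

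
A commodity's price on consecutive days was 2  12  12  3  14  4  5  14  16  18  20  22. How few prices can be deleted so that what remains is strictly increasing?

Fewest deletions = n − (longest strictly increasing subsequence).
i:      1  2  3  4  5  6  7  8  9 10 11 12
a[i]:   2 12 12  3 14  4  5 14 16 18 20 22
dp:     1  2  2  2  3  3  4  5  6  7  8  9
max dp = 9, so deletions = 12 − 9 = 3.

3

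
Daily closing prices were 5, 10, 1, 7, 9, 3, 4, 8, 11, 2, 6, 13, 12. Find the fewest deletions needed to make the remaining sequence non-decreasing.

7

Fewest deletions = n − (longest non-decreasing subsequence).
Patience tails:
5 → extends → [5]
10 → extends → [5, 10]
1 → replaces 5 → [1, 10]
7 → replaces 10 → [1, 7]
9 → extends → [1, 7, 9]
3 → replaces 7 → [1, 3, 9]
4 → replaces 9 → [1, 3, 4]
8 → extends → [1, 3, 4, 8]
11 → extends → [1, 3, 4, 8, 11]
2 → replaces 3 → [1, 2, 4, 8, 11]
6 → replaces 8 → [1, 2, 4, 6, 11]
13 → extends → [1, 2, 4, 6, 11, 13]
12 → replaces 13 → [1, 2, 4, 6, 11, 12]
Longest non-decreasing subsequence has length 6, so deletions = 13 − 6 = 7.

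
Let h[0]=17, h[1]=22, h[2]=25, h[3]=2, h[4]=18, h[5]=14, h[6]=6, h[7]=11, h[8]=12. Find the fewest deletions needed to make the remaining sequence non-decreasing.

5

Fewest deletions = n − (longest non-decreasing subsequence).
i:      0  1  2  3  4  5  6  7  8
h[i]:  17 22 25  2 18 14  6 11 12
dp:     1  2  3  1  2  2  2  3  4
max dp = 4, so deletions = 9 − 4 = 5.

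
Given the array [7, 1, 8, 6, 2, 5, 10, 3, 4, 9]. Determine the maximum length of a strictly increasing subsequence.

Track the smallest tail for each achievable length (strict):
7 → extends → [7]
1 → replaces 7 → [1]
8 → extends → [1, 8]
6 → replaces 8 → [1, 6]
2 → replaces 6 → [1, 2]
5 → extends → [1, 2, 5]
10 → extends → [1, 2, 5, 10]
3 → replaces 5 → [1, 2, 3, 10]
4 → replaces 10 → [1, 2, 3, 4]
9 → extends → [1, 2, 3, 4, 9]
Five tails, so the longest strictly increasing subsequence has length 5 (e.g. 1, 2, 3, 4, 9).

5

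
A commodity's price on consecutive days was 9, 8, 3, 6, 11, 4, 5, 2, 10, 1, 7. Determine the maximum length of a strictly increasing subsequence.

4

Track the smallest tail for each achievable length (strict):
9 → extends → [9]
8 → replaces 9 → [8]
3 → replaces 8 → [3]
6 → extends → [3, 6]
11 → extends → [3, 6, 11]
4 → replaces 6 → [3, 4, 11]
5 → replaces 11 → [3, 4, 5]
2 → replaces 3 → [2, 4, 5]
10 → extends → [2, 4, 5, 10]
1 → replaces 2 → [1, 4, 5, 10]
7 → replaces 10 → [1, 4, 5, 7]
Four tails, so the longest strictly increasing subsequence has length 4 (e.g. 3, 4, 5, 10).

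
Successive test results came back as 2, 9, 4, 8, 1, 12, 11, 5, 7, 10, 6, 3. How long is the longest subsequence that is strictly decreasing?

Let dp[i] be the longest strictly decreasing subsequence ending at i:
i:      1  2  3  4  5  6  7  8  9 10 11 12
a[i]:   2  9  4  8  1 12 11  5  7 10  6  3
dp:     1  1  2  2  3  1  2  3  3  3  4  5
Maximum is 5.

5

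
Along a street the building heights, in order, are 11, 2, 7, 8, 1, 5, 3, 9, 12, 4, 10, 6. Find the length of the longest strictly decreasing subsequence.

Negate each value so 'decreasing' becomes 'increasing', then run patience tails on the negated sequence:
-11 → extends → [-11]
-2 → extends → [-11, -2]
-7 → replaces -2 → [-11, -7]
-8 → replaces -7 → [-11, -8]
-1 → extends → [-11, -8, -1]
-5 → replaces -1 → [-11, -8, -5]
-3 → extends → [-11, -8, -5, -3]
-9 → replaces -8 → [-11, -9, -5, -3]
-12 → replaces -11 → [-12, -9, -5, -3]
-4 → replaces -3 → [-12, -9, -5, -4]
-10 → replaces -9 → [-12, -10, -5, -4]
-6 → replaces -5 → [-12, -10, -6, -4]
Four tails, so the longest strictly decreasing subsequence of the original has length 4.

4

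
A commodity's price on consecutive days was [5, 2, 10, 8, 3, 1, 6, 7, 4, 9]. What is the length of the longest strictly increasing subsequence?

5

Track the smallest tail for each achievable length (strict):
5 → extends → [5]
2 → replaces 5 → [2]
10 → extends → [2, 10]
8 → replaces 10 → [2, 8]
3 → replaces 8 → [2, 3]
1 → replaces 2 → [1, 3]
6 → extends → [1, 3, 6]
7 → extends → [1, 3, 6, 7]
4 → replaces 6 → [1, 3, 4, 7]
9 → extends → [1, 3, 4, 7, 9]
Five tails, so the longest strictly increasing subsequence has length 5 (e.g. 2, 3, 6, 7, 9).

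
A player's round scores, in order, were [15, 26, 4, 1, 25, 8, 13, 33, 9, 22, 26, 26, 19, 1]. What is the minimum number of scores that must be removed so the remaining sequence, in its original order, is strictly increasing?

9

Fewest deletions = n − (longest strictly increasing subsequence).
i:      1  2  3  4  5  6  7  8  9 10 11 12 13 14
a[i]:  15 26  4  1 25  8 13 33  9 22 26 26 19  1
dp:     1  2  1  1  2  2  3  4  3  4  5  5  4  1
max dp = 5, so deletions = 14 − 5 = 9.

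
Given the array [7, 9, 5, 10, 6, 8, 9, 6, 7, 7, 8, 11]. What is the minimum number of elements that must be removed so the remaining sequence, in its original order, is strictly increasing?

Fewest deletions = n − (longest strictly increasing subsequence).
i:      1  2  3  4  5  6  7  8  9 10 11 12
a[i]:   7  9  5 10  6  8  9  6  7  7  8 11
dp:     1  2  1  3  2  3  4  2  3  3  4  5
max dp = 5, so deletions = 12 − 5 = 7.

7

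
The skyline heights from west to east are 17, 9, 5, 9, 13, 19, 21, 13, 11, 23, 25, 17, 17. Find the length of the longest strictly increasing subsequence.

7

Track the smallest tail for each achievable length (strict):
17 → extends → [17]
9 → replaces 17 → [9]
5 → replaces 9 → [5]
9 → extends → [5, 9]
13 → extends → [5, 9, 13]
19 → extends → [5, 9, 13, 19]
21 → extends → [5, 9, 13, 19, 21]
13 → already a tail → [5, 9, 13, 19, 21]
11 → replaces 13 → [5, 9, 11, 19, 21]
23 → extends → [5, 9, 11, 19, 21, 23]
25 → extends → [5, 9, 11, 19, 21, 23, 25]
17 → replaces 19 → [5, 9, 11, 17, 21, 23, 25]
17 → already a tail → [5, 9, 11, 17, 21, 23, 25]
Seven tails, so the longest strictly increasing subsequence has length 7 (e.g. 5, 9, 13, 19, 21, 23, 25).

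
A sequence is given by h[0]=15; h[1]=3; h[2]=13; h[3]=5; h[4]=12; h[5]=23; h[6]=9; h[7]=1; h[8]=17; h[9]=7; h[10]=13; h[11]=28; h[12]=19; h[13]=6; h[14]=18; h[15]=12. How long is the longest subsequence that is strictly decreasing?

6

Let dp[i] be the longest strictly decreasing subsequence ending at i:
i:      0  1  2  3  4  5  6  7  8  9 10 11 12 13 14 15
h[i]:  15  3 13  5 12 23  9  1 17  7 13 28 19  6 18 12
dp:     1  2  2  3  3  1  4  5  2  5  3  1  2  6  3  4
Maximum is 6.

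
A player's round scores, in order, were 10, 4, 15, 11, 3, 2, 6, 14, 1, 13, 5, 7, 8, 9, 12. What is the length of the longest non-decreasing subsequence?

Let dp[i] be the length of the longest such subsequence ending at index i:
i:      1  2  3  4  5  6  7  8  9 10 11 12 13 14 15
a[i]:  10  4 15 11  3  2  6 14  1 13  5  7  8  9 12
dp:     1  1  2  2  1  1  2  3  1  3  2  3  4  5  6
Maximum dp value is 6.

6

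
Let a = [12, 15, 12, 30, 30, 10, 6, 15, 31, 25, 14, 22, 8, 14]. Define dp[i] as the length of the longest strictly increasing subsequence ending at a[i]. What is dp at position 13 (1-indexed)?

dp[i] = 1 + max{dp[j] : j<i, a[j]<a[i]} (or 1 if no such j):
i:      1  2  3  4  5  6  7  8  9 10 11 12 13 14
a[i]:  12 15 12 30 30 10  6 15 31 25 14 22  8 14
dp:     1  2  1  3  3  1  1  2  4  3  2  3  2  3
At index 13 the value is 2.

2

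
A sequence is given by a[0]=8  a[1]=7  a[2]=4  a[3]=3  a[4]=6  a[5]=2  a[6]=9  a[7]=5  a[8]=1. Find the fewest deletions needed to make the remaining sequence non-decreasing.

6

Fewest deletions = n − (longest non-decreasing subsequence).
Patience tails:
8 → extends → [8]
7 → replaces 8 → [7]
4 → replaces 7 → [4]
3 → replaces 4 → [3]
6 → extends → [3, 6]
2 → replaces 3 → [2, 6]
9 → extends → [2, 6, 9]
5 → replaces 6 → [2, 5, 9]
1 → replaces 2 → [1, 5, 9]
Longest non-decreasing subsequence has length 3, so deletions = 9 − 3 = 6.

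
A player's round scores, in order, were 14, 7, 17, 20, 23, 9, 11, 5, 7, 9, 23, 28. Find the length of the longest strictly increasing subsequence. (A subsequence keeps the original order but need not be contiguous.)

Let dp[i] be the length of the longest such subsequence ending at index i:
i:      1  2  3  4  5  6  7  8  9 10 11 12
a[i]:  14  7 17 20 23  9 11  5  7  9 23 28
dp:     1  1  2  3  4  2  3  1  2  3  4  5
Maximum dp value is 5.

5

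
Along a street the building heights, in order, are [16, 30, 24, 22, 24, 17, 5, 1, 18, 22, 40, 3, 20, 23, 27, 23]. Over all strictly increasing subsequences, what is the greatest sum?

123

Let S[i] be the best sum of a strictly increasing subsequence ending at i:
i:       1   2   3   4   5   6   7   8   9  10  11  12  13  14  15  16
a[i]:   16  30  24  22  24  17   5   1  18  22  40   3  20  23  27  23
S:      16  46  40  38  62  33   5   1  51  73 113   4  71  96 123  96
Maximum is 123 (e.g. 16 + 17 + 18 + 22 + 23 + 27).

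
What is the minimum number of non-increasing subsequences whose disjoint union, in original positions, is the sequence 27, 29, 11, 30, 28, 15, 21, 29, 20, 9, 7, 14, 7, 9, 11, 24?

4

Place each on the leftmost legal pile:
27 → new pile 1 (tops now [27])
29 → new pile 2 (tops now [27, 29])
11 → pile 1 (tops now [11, 29])
30 → new pile 3 (tops now [11, 29, 30])
28 → pile 2 (tops now [11, 28, 30])
15 → pile 2 (tops now [11, 15, 30])
21 → pile 3 (tops now [11, 15, 21])
29 → new pile 4 (tops now [11, 15, 21, 29])
20 → pile 3 (tops now [11, 15, 20, 29])
9 → pile 1 (tops now [9, 15, 20, 29])
7 → pile 1 (tops now [7, 15, 20, 29])
14 → pile 2 (tops now [7, 14, 20, 29])
7 → pile 1 (tops now [7, 14, 20, 29])
9 → pile 2 (tops now [7, 9, 20, 29])
11 → pile 3 (tops now [7, 9, 11, 29])
24 → pile 4 (tops now [7, 9, 11, 24])
Four piles.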